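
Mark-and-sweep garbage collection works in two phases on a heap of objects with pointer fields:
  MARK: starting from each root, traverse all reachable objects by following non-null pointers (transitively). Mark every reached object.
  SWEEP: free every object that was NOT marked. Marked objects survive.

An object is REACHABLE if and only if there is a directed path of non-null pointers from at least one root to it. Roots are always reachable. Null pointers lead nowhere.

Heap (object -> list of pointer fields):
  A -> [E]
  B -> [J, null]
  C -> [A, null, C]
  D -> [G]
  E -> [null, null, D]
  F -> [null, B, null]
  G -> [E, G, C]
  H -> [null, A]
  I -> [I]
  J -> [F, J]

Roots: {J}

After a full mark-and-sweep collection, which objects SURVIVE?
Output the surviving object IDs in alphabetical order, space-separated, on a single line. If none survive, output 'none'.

Roots: J
Mark J: refs=F J, marked=J
Mark F: refs=null B null, marked=F J
Mark B: refs=J null, marked=B F J
Unmarked (collected): A C D E G H I

Answer: B F J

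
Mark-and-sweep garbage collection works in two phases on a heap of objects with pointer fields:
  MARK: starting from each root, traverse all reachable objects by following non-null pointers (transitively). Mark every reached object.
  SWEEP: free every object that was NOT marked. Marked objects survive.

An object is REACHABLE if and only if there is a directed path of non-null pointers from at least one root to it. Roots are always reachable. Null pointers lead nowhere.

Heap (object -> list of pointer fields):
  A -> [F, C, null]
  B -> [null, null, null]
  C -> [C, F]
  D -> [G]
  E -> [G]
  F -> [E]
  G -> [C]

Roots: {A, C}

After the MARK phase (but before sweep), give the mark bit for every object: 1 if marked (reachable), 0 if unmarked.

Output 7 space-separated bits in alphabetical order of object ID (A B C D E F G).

Roots: A C
Mark A: refs=F C null, marked=A
Mark C: refs=C F, marked=A C
Mark F: refs=E, marked=A C F
Mark E: refs=G, marked=A C E F
Mark G: refs=C, marked=A C E F G
Unmarked (collected): B D

Answer: 1 0 1 0 1 1 1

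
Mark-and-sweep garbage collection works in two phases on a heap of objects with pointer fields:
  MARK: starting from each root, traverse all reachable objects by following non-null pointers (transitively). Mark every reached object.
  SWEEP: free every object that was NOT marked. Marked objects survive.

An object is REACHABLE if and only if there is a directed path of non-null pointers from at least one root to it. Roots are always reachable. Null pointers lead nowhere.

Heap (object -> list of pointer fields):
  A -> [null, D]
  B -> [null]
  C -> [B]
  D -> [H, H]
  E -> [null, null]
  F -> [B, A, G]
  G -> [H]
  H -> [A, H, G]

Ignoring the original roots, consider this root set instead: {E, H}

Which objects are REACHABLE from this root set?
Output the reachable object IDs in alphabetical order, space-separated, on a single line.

Roots: E H
Mark E: refs=null null, marked=E
Mark H: refs=A H G, marked=E H
Mark A: refs=null D, marked=A E H
Mark G: refs=H, marked=A E G H
Mark D: refs=H H, marked=A D E G H
Unmarked (collected): B C F

Answer: A D E G H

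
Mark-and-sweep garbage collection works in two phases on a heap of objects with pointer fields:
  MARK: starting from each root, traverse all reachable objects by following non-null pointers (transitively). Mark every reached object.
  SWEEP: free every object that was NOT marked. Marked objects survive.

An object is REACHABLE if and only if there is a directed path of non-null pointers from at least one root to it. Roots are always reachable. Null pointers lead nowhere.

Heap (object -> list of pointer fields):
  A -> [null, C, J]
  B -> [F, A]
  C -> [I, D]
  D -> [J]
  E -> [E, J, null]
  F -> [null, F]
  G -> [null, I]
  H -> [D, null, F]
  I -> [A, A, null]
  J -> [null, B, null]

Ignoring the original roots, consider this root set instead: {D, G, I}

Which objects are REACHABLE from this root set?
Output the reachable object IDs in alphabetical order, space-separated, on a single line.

Roots: D G I
Mark D: refs=J, marked=D
Mark G: refs=null I, marked=D G
Mark I: refs=A A null, marked=D G I
Mark J: refs=null B null, marked=D G I J
Mark A: refs=null C J, marked=A D G I J
Mark B: refs=F A, marked=A B D G I J
Mark C: refs=I D, marked=A B C D G I J
Mark F: refs=null F, marked=A B C D F G I J
Unmarked (collected): E H

Answer: A B C D F G I J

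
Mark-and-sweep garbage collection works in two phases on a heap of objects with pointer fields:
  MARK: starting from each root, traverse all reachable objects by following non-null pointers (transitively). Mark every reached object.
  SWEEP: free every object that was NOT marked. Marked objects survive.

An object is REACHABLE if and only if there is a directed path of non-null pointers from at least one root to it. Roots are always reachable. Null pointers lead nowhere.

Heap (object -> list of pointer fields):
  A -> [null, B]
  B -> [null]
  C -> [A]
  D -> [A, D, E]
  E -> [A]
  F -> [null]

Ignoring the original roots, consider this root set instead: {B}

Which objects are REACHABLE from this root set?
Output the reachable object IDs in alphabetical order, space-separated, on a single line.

Roots: B
Mark B: refs=null, marked=B
Unmarked (collected): A C D E F

Answer: B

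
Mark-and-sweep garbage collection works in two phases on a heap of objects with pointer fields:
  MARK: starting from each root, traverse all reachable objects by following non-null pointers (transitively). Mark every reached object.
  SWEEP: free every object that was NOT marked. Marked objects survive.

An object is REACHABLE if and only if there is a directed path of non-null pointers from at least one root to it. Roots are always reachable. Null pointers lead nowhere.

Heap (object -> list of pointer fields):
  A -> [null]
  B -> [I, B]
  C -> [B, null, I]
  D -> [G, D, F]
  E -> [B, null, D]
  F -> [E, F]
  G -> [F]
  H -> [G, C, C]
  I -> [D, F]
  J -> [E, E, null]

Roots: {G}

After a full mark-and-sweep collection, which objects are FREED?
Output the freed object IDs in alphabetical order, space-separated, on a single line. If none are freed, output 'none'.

Roots: G
Mark G: refs=F, marked=G
Mark F: refs=E F, marked=F G
Mark E: refs=B null D, marked=E F G
Mark B: refs=I B, marked=B E F G
Mark D: refs=G D F, marked=B D E F G
Mark I: refs=D F, marked=B D E F G I
Unmarked (collected): A C H J

Answer: A C H J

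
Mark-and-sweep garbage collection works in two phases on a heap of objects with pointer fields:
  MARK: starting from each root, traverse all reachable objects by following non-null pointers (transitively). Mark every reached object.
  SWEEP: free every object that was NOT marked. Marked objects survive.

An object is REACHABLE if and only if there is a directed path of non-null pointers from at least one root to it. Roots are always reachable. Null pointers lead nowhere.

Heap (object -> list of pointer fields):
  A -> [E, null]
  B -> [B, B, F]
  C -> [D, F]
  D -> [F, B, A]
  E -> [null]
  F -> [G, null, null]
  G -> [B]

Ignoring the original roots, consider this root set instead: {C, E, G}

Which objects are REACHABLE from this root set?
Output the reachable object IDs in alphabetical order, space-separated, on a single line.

Roots: C E G
Mark C: refs=D F, marked=C
Mark E: refs=null, marked=C E
Mark G: refs=B, marked=C E G
Mark D: refs=F B A, marked=C D E G
Mark F: refs=G null null, marked=C D E F G
Mark B: refs=B B F, marked=B C D E F G
Mark A: refs=E null, marked=A B C D E F G
Unmarked (collected): (none)

Answer: A B C D E F G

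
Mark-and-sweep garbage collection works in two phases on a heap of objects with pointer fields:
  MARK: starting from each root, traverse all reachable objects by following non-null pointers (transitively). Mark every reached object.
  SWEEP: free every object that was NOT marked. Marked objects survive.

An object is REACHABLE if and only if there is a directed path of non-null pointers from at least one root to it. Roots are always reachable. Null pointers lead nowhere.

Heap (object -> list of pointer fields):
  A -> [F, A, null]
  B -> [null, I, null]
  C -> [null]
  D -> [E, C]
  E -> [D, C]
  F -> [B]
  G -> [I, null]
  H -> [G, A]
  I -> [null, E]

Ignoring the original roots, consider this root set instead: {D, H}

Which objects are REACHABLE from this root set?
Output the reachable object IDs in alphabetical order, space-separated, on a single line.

Roots: D H
Mark D: refs=E C, marked=D
Mark H: refs=G A, marked=D H
Mark E: refs=D C, marked=D E H
Mark C: refs=null, marked=C D E H
Mark G: refs=I null, marked=C D E G H
Mark A: refs=F A null, marked=A C D E G H
Mark I: refs=null E, marked=A C D E G H I
Mark F: refs=B, marked=A C D E F G H I
Mark B: refs=null I null, marked=A B C D E F G H I
Unmarked (collected): (none)

Answer: A B C D E F G H I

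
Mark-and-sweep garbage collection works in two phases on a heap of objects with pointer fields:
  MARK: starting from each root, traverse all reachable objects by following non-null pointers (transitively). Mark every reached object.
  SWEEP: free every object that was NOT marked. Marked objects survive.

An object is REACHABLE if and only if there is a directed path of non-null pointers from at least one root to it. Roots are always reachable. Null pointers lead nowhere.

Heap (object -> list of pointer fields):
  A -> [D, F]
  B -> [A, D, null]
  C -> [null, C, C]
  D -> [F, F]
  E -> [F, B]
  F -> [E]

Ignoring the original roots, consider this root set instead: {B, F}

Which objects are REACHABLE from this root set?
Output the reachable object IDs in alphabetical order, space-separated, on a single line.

Roots: B F
Mark B: refs=A D null, marked=B
Mark F: refs=E, marked=B F
Mark A: refs=D F, marked=A B F
Mark D: refs=F F, marked=A B D F
Mark E: refs=F B, marked=A B D E F
Unmarked (collected): C

Answer: A B D E F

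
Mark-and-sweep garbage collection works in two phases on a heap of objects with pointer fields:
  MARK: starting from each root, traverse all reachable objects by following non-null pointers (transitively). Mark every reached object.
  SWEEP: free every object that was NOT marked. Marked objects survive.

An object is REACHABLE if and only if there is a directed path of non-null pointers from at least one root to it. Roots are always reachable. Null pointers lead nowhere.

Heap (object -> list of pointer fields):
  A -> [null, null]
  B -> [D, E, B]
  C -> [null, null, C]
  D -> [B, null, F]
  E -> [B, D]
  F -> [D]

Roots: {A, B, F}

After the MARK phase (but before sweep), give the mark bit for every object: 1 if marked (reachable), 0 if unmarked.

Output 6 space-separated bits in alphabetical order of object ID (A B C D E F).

Roots: A B F
Mark A: refs=null null, marked=A
Mark B: refs=D E B, marked=A B
Mark F: refs=D, marked=A B F
Mark D: refs=B null F, marked=A B D F
Mark E: refs=B D, marked=A B D E F
Unmarked (collected): C

Answer: 1 1 0 1 1 1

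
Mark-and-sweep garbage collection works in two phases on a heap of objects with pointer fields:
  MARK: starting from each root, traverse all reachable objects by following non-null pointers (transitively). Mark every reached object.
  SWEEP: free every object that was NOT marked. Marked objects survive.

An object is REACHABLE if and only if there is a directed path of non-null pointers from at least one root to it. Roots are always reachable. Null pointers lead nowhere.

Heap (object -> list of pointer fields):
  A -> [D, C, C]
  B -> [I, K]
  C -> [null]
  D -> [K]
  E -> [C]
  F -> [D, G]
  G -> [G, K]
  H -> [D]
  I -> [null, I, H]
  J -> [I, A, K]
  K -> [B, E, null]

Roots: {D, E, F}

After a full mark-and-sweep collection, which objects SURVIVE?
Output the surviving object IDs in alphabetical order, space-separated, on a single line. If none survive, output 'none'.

Answer: B C D E F G H I K

Derivation:
Roots: D E F
Mark D: refs=K, marked=D
Mark E: refs=C, marked=D E
Mark F: refs=D G, marked=D E F
Mark K: refs=B E null, marked=D E F K
Mark C: refs=null, marked=C D E F K
Mark G: refs=G K, marked=C D E F G K
Mark B: refs=I K, marked=B C D E F G K
Mark I: refs=null I H, marked=B C D E F G I K
Mark H: refs=D, marked=B C D E F G H I K
Unmarked (collected): A J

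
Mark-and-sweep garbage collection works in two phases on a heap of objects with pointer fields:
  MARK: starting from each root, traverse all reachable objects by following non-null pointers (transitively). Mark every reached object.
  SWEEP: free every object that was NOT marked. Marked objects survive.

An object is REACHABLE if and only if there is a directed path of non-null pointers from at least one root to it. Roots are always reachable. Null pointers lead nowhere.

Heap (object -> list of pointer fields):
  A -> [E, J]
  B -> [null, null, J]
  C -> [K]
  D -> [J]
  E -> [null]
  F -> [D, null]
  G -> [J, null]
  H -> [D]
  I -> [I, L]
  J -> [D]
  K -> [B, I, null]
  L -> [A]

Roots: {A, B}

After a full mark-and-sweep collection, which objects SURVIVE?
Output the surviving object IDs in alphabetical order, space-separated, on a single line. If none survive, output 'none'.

Roots: A B
Mark A: refs=E J, marked=A
Mark B: refs=null null J, marked=A B
Mark E: refs=null, marked=A B E
Mark J: refs=D, marked=A B E J
Mark D: refs=J, marked=A B D E J
Unmarked (collected): C F G H I K L

Answer: A B D E J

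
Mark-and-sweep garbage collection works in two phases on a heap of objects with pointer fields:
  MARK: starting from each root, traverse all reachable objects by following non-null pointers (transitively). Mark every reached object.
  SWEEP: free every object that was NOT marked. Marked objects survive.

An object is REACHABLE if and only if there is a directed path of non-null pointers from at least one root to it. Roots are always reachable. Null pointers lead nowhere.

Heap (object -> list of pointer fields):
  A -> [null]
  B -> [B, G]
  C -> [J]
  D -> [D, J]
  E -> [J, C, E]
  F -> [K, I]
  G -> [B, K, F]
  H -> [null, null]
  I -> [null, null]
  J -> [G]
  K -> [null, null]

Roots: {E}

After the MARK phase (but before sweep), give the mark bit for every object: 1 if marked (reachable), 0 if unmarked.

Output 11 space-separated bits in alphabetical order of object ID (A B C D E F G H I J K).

Answer: 0 1 1 0 1 1 1 0 1 1 1

Derivation:
Roots: E
Mark E: refs=J C E, marked=E
Mark J: refs=G, marked=E J
Mark C: refs=J, marked=C E J
Mark G: refs=B K F, marked=C E G J
Mark B: refs=B G, marked=B C E G J
Mark K: refs=null null, marked=B C E G J K
Mark F: refs=K I, marked=B C E F G J K
Mark I: refs=null null, marked=B C E F G I J K
Unmarked (collected): A D H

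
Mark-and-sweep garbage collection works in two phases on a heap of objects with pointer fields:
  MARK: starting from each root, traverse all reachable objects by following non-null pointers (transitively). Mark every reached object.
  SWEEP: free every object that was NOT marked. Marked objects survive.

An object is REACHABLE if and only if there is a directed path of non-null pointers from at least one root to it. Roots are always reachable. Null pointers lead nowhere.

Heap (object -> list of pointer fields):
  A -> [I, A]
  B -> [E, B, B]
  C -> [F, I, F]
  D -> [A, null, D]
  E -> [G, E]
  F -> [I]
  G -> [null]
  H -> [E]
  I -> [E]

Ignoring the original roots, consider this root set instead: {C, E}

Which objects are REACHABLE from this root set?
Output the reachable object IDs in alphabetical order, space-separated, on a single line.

Roots: C E
Mark C: refs=F I F, marked=C
Mark E: refs=G E, marked=C E
Mark F: refs=I, marked=C E F
Mark I: refs=E, marked=C E F I
Mark G: refs=null, marked=C E F G I
Unmarked (collected): A B D H

Answer: C E F G I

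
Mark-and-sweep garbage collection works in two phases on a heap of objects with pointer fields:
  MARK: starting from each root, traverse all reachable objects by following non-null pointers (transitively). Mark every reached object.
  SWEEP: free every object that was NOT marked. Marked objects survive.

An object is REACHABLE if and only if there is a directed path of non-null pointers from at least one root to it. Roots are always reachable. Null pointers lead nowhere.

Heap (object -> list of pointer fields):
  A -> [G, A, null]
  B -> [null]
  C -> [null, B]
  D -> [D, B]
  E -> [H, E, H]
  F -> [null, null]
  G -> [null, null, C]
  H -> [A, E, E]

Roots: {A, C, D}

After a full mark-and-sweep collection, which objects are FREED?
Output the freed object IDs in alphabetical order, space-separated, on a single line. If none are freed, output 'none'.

Answer: E F H

Derivation:
Roots: A C D
Mark A: refs=G A null, marked=A
Mark C: refs=null B, marked=A C
Mark D: refs=D B, marked=A C D
Mark G: refs=null null C, marked=A C D G
Mark B: refs=null, marked=A B C D G
Unmarked (collected): E F H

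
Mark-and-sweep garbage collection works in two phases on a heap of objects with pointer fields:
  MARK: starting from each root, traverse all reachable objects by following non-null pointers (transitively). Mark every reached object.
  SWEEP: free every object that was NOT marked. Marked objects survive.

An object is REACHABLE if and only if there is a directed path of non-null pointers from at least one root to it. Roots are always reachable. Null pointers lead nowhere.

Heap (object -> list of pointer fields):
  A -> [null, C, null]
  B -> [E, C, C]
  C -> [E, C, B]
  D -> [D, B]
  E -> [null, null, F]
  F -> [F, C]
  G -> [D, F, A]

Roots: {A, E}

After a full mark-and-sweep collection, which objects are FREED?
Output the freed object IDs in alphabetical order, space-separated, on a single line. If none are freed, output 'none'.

Roots: A E
Mark A: refs=null C null, marked=A
Mark E: refs=null null F, marked=A E
Mark C: refs=E C B, marked=A C E
Mark F: refs=F C, marked=A C E F
Mark B: refs=E C C, marked=A B C E F
Unmarked (collected): D G

Answer: D G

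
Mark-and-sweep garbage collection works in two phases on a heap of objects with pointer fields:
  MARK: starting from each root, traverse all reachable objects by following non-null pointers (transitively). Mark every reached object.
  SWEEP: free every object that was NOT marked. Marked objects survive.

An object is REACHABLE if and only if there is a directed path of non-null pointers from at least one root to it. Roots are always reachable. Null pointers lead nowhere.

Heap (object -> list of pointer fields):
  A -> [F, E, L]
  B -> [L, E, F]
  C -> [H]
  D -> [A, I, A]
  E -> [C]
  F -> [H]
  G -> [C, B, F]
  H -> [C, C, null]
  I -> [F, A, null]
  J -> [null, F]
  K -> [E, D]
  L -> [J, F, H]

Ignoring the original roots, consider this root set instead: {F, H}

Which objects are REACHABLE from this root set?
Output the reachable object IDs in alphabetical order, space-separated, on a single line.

Roots: F H
Mark F: refs=H, marked=F
Mark H: refs=C C null, marked=F H
Mark C: refs=H, marked=C F H
Unmarked (collected): A B D E G I J K L

Answer: C F H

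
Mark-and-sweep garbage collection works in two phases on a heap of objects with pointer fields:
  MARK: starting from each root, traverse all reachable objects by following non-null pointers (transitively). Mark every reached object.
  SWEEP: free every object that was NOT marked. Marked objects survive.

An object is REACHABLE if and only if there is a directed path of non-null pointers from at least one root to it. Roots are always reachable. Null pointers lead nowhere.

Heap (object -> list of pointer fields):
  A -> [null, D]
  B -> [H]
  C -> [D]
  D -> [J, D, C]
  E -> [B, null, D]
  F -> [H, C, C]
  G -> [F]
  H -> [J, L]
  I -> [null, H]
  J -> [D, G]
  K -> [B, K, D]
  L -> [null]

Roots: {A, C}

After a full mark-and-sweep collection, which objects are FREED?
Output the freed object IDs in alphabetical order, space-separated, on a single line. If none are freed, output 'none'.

Roots: A C
Mark A: refs=null D, marked=A
Mark C: refs=D, marked=A C
Mark D: refs=J D C, marked=A C D
Mark J: refs=D G, marked=A C D J
Mark G: refs=F, marked=A C D G J
Mark F: refs=H C C, marked=A C D F G J
Mark H: refs=J L, marked=A C D F G H J
Mark L: refs=null, marked=A C D F G H J L
Unmarked (collected): B E I K

Answer: B E I K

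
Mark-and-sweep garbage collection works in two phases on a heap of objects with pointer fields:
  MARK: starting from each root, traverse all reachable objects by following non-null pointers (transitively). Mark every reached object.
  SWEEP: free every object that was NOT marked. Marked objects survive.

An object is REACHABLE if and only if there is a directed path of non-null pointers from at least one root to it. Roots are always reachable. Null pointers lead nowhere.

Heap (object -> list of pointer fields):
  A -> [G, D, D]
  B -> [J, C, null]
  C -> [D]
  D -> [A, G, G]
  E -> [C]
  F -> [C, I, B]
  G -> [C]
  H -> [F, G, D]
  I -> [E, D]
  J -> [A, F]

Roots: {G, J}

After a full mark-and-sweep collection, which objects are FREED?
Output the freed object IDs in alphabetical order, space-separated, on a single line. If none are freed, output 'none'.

Answer: H

Derivation:
Roots: G J
Mark G: refs=C, marked=G
Mark J: refs=A F, marked=G J
Mark C: refs=D, marked=C G J
Mark A: refs=G D D, marked=A C G J
Mark F: refs=C I B, marked=A C F G J
Mark D: refs=A G G, marked=A C D F G J
Mark I: refs=E D, marked=A C D F G I J
Mark B: refs=J C null, marked=A B C D F G I J
Mark E: refs=C, marked=A B C D E F G I J
Unmarked (collected): H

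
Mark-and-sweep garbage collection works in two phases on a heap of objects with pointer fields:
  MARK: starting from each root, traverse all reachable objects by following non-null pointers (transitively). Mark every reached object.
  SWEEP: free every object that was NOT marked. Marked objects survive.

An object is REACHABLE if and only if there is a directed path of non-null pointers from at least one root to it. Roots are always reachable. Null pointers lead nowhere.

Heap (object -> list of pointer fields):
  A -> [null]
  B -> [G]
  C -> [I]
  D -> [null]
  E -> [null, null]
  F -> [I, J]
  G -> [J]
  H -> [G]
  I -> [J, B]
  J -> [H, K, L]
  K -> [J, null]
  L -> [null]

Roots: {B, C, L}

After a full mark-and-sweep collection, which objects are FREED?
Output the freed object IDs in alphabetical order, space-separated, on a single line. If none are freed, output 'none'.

Answer: A D E F

Derivation:
Roots: B C L
Mark B: refs=G, marked=B
Mark C: refs=I, marked=B C
Mark L: refs=null, marked=B C L
Mark G: refs=J, marked=B C G L
Mark I: refs=J B, marked=B C G I L
Mark J: refs=H K L, marked=B C G I J L
Mark H: refs=G, marked=B C G H I J L
Mark K: refs=J null, marked=B C G H I J K L
Unmarked (collected): A D E F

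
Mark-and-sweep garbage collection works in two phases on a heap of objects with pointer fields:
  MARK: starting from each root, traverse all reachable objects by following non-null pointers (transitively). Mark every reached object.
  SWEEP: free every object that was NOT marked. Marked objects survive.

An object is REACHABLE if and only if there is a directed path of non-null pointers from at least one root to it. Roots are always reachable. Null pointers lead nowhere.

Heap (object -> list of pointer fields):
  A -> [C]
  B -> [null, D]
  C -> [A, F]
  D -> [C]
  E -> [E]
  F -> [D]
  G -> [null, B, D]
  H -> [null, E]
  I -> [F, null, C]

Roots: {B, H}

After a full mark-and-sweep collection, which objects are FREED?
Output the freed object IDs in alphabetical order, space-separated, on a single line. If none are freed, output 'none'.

Answer: G I

Derivation:
Roots: B H
Mark B: refs=null D, marked=B
Mark H: refs=null E, marked=B H
Mark D: refs=C, marked=B D H
Mark E: refs=E, marked=B D E H
Mark C: refs=A F, marked=B C D E H
Mark A: refs=C, marked=A B C D E H
Mark F: refs=D, marked=A B C D E F H
Unmarked (collected): G I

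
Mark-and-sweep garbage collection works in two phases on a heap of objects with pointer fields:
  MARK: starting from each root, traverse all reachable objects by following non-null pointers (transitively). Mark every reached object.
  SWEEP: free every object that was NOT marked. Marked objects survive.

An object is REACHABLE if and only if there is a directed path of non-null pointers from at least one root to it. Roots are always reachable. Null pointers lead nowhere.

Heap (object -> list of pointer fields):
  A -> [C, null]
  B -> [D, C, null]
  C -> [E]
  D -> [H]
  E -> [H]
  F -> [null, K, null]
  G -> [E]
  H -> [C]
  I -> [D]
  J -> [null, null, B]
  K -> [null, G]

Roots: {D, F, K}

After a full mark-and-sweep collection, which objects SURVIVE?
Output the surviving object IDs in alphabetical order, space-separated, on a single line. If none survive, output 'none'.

Roots: D F K
Mark D: refs=H, marked=D
Mark F: refs=null K null, marked=D F
Mark K: refs=null G, marked=D F K
Mark H: refs=C, marked=D F H K
Mark G: refs=E, marked=D F G H K
Mark C: refs=E, marked=C D F G H K
Mark E: refs=H, marked=C D E F G H K
Unmarked (collected): A B I J

Answer: C D E F G H K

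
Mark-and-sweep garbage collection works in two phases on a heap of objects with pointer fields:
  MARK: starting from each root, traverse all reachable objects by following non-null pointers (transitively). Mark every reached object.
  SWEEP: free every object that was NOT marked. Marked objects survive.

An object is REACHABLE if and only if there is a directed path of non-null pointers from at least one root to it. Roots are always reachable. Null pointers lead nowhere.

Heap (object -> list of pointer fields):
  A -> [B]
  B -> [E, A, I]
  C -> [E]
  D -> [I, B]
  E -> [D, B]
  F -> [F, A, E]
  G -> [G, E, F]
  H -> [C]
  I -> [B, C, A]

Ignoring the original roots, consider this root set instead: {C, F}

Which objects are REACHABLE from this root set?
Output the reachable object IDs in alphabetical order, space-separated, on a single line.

Answer: A B C D E F I

Derivation:
Roots: C F
Mark C: refs=E, marked=C
Mark F: refs=F A E, marked=C F
Mark E: refs=D B, marked=C E F
Mark A: refs=B, marked=A C E F
Mark D: refs=I B, marked=A C D E F
Mark B: refs=E A I, marked=A B C D E F
Mark I: refs=B C A, marked=A B C D E F I
Unmarked (collected): G H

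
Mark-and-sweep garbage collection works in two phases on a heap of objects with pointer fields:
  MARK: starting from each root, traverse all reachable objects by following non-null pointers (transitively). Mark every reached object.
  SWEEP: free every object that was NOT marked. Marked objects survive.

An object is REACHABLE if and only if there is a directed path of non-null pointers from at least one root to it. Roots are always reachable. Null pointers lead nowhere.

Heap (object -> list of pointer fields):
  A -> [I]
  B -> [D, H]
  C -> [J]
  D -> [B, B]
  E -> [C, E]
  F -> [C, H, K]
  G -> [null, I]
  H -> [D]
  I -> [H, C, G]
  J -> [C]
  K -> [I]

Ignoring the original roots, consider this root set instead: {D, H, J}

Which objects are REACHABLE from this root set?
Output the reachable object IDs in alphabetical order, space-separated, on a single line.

Roots: D H J
Mark D: refs=B B, marked=D
Mark H: refs=D, marked=D H
Mark J: refs=C, marked=D H J
Mark B: refs=D H, marked=B D H J
Mark C: refs=J, marked=B C D H J
Unmarked (collected): A E F G I K

Answer: B C D H J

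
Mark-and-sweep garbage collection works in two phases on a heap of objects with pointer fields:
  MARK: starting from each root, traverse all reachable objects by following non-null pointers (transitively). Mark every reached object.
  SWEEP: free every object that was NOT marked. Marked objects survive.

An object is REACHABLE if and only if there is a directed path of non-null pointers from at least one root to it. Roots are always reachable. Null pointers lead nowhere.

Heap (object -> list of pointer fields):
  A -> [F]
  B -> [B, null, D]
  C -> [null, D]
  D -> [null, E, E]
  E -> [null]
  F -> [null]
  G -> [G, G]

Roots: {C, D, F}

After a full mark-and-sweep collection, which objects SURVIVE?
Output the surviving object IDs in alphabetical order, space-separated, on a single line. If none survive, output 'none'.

Answer: C D E F

Derivation:
Roots: C D F
Mark C: refs=null D, marked=C
Mark D: refs=null E E, marked=C D
Mark F: refs=null, marked=C D F
Mark E: refs=null, marked=C D E F
Unmarked (collected): A B G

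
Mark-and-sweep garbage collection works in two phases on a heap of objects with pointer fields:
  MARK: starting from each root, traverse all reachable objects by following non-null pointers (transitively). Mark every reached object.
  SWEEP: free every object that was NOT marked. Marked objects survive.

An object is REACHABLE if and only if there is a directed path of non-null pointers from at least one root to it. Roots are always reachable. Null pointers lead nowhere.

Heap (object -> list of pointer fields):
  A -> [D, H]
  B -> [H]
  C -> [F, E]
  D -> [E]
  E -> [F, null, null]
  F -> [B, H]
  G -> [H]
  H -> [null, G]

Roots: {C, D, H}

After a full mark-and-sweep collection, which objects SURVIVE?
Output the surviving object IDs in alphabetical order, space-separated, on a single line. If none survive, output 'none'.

Roots: C D H
Mark C: refs=F E, marked=C
Mark D: refs=E, marked=C D
Mark H: refs=null G, marked=C D H
Mark F: refs=B H, marked=C D F H
Mark E: refs=F null null, marked=C D E F H
Mark G: refs=H, marked=C D E F G H
Mark B: refs=H, marked=B C D E F G H
Unmarked (collected): A

Answer: B C D E F G H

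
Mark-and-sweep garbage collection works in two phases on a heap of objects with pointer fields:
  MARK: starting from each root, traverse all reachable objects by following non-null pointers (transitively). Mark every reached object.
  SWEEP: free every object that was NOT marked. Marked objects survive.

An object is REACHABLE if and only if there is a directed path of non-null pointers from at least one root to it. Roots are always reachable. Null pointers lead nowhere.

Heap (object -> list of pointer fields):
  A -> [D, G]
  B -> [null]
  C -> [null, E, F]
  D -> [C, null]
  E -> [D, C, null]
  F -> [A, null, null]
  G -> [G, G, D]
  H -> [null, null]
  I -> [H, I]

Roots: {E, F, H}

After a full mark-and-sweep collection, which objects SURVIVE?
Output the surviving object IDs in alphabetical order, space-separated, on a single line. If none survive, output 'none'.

Roots: E F H
Mark E: refs=D C null, marked=E
Mark F: refs=A null null, marked=E F
Mark H: refs=null null, marked=E F H
Mark D: refs=C null, marked=D E F H
Mark C: refs=null E F, marked=C D E F H
Mark A: refs=D G, marked=A C D E F H
Mark G: refs=G G D, marked=A C D E F G H
Unmarked (collected): B I

Answer: A C D E F G H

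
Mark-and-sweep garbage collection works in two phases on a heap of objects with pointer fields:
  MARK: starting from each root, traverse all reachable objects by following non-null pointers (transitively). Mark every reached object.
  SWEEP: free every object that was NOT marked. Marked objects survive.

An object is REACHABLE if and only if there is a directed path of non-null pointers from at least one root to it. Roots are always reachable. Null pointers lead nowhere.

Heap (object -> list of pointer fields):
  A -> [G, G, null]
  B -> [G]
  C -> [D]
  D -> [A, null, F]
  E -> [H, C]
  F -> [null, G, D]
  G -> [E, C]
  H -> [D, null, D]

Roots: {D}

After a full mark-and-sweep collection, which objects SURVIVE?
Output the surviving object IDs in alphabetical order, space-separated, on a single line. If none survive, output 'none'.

Roots: D
Mark D: refs=A null F, marked=D
Mark A: refs=G G null, marked=A D
Mark F: refs=null G D, marked=A D F
Mark G: refs=E C, marked=A D F G
Mark E: refs=H C, marked=A D E F G
Mark C: refs=D, marked=A C D E F G
Mark H: refs=D null D, marked=A C D E F G H
Unmarked (collected): B

Answer: A C D E F G H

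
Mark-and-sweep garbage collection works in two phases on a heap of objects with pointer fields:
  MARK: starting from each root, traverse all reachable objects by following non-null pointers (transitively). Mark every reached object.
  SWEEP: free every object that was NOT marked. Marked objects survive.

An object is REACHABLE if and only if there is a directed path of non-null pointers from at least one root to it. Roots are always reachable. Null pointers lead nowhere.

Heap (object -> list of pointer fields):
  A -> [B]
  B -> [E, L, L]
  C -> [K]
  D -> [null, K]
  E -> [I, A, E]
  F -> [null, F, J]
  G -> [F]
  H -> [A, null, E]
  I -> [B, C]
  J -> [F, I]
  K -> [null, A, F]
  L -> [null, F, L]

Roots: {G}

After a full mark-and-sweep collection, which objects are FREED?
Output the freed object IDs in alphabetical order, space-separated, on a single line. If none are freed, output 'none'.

Answer: D H

Derivation:
Roots: G
Mark G: refs=F, marked=G
Mark F: refs=null F J, marked=F G
Mark J: refs=F I, marked=F G J
Mark I: refs=B C, marked=F G I J
Mark B: refs=E L L, marked=B F G I J
Mark C: refs=K, marked=B C F G I J
Mark E: refs=I A E, marked=B C E F G I J
Mark L: refs=null F L, marked=B C E F G I J L
Mark K: refs=null A F, marked=B C E F G I J K L
Mark A: refs=B, marked=A B C E F G I J K L
Unmarked (collected): D H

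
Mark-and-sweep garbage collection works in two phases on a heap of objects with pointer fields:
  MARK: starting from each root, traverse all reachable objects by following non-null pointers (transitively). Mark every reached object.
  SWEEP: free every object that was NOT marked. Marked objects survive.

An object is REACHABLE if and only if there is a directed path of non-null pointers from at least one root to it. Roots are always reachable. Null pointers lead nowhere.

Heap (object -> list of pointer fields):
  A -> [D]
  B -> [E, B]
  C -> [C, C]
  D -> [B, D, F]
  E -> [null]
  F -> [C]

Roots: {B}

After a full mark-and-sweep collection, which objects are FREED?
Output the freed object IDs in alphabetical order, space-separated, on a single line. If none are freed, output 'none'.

Answer: A C D F

Derivation:
Roots: B
Mark B: refs=E B, marked=B
Mark E: refs=null, marked=B E
Unmarked (collected): A C D F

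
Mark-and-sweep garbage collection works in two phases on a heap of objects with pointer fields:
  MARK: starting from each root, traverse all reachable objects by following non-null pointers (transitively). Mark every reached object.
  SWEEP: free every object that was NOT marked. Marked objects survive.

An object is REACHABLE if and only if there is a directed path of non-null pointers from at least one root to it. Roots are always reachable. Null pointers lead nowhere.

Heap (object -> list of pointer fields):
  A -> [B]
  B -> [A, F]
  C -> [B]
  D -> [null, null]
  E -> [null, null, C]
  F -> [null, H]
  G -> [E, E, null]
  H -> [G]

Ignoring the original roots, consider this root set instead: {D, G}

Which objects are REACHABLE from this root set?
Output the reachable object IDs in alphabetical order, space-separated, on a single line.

Answer: A B C D E F G H

Derivation:
Roots: D G
Mark D: refs=null null, marked=D
Mark G: refs=E E null, marked=D G
Mark E: refs=null null C, marked=D E G
Mark C: refs=B, marked=C D E G
Mark B: refs=A F, marked=B C D E G
Mark A: refs=B, marked=A B C D E G
Mark F: refs=null H, marked=A B C D E F G
Mark H: refs=G, marked=A B C D E F G H
Unmarked (collected): (none)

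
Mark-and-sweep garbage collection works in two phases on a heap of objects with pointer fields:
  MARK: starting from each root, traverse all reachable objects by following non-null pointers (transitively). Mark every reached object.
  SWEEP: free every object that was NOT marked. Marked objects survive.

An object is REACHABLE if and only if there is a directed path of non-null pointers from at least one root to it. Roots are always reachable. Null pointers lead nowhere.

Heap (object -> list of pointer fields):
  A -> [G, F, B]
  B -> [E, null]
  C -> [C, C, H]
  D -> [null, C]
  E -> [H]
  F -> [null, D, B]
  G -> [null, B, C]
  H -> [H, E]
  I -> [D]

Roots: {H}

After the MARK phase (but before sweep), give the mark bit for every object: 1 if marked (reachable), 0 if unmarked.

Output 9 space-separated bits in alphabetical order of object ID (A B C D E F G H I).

Answer: 0 0 0 0 1 0 0 1 0

Derivation:
Roots: H
Mark H: refs=H E, marked=H
Mark E: refs=H, marked=E H
Unmarked (collected): A B C D F G I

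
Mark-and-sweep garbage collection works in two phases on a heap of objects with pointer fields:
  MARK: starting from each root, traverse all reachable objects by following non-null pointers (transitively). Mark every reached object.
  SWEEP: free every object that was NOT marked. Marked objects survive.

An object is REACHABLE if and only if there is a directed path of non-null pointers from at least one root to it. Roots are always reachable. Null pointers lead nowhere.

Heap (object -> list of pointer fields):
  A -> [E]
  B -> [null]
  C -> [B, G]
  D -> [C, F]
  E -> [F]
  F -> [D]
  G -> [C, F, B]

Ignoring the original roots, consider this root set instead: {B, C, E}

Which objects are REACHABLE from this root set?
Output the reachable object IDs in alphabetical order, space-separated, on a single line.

Answer: B C D E F G

Derivation:
Roots: B C E
Mark B: refs=null, marked=B
Mark C: refs=B G, marked=B C
Mark E: refs=F, marked=B C E
Mark G: refs=C F B, marked=B C E G
Mark F: refs=D, marked=B C E F G
Mark D: refs=C F, marked=B C D E F G
Unmarked (collected): A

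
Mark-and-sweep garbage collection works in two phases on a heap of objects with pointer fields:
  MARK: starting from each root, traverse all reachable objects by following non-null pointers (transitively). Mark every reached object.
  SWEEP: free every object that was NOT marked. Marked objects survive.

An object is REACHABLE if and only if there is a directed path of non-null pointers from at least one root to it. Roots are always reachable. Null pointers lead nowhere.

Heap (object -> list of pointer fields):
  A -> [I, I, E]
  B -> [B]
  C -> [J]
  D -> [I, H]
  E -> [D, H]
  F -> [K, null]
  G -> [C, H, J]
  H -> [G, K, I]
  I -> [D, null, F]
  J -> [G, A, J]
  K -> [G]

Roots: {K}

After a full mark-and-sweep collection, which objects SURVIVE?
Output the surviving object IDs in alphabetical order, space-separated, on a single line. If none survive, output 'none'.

Roots: K
Mark K: refs=G, marked=K
Mark G: refs=C H J, marked=G K
Mark C: refs=J, marked=C G K
Mark H: refs=G K I, marked=C G H K
Mark J: refs=G A J, marked=C G H J K
Mark I: refs=D null F, marked=C G H I J K
Mark A: refs=I I E, marked=A C G H I J K
Mark D: refs=I H, marked=A C D G H I J K
Mark F: refs=K null, marked=A C D F G H I J K
Mark E: refs=D H, marked=A C D E F G H I J K
Unmarked (collected): B

Answer: A C D E F G H I J K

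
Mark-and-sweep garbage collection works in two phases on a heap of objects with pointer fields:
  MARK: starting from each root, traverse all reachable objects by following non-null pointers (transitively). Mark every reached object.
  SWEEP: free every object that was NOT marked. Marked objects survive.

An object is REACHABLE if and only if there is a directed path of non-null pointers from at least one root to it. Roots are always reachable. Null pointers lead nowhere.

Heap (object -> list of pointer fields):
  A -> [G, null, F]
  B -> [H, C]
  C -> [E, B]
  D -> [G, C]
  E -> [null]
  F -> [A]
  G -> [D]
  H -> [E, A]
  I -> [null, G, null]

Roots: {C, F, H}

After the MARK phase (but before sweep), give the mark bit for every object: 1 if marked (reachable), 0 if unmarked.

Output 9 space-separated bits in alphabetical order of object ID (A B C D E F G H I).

Answer: 1 1 1 1 1 1 1 1 0

Derivation:
Roots: C F H
Mark C: refs=E B, marked=C
Mark F: refs=A, marked=C F
Mark H: refs=E A, marked=C F H
Mark E: refs=null, marked=C E F H
Mark B: refs=H C, marked=B C E F H
Mark A: refs=G null F, marked=A B C E F H
Mark G: refs=D, marked=A B C E F G H
Mark D: refs=G C, marked=A B C D E F G H
Unmarked (collected): I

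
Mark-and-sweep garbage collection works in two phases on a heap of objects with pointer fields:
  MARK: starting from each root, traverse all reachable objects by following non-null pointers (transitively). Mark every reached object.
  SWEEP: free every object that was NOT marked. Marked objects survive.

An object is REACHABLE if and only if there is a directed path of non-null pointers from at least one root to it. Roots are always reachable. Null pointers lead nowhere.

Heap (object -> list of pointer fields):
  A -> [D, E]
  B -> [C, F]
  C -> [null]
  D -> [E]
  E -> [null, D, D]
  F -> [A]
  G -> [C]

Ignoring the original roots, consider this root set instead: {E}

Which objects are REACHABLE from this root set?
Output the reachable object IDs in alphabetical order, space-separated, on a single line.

Answer: D E

Derivation:
Roots: E
Mark E: refs=null D D, marked=E
Mark D: refs=E, marked=D E
Unmarked (collected): A B C F G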